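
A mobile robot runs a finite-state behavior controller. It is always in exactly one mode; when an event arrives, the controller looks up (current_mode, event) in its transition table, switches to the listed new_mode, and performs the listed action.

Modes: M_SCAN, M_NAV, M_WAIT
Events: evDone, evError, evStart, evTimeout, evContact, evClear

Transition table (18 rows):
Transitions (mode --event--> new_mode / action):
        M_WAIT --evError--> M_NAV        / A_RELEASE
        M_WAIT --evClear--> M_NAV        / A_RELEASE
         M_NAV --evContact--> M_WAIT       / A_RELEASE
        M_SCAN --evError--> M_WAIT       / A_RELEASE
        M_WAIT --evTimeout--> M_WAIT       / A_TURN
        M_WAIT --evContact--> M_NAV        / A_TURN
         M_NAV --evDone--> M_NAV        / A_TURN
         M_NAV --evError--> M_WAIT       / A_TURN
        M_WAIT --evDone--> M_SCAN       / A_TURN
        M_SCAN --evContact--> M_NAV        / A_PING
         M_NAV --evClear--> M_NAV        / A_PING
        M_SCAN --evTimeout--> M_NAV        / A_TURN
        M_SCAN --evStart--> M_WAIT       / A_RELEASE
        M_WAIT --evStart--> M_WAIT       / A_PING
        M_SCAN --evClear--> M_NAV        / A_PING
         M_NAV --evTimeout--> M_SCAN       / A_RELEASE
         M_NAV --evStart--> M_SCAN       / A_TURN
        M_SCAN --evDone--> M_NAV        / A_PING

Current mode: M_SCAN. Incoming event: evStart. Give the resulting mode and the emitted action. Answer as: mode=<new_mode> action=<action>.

mode=M_WAIT action=A_RELEASE

current mode = M_SCAN; filter table to that mode:
  (M_SCAN, evError) → (M_WAIT, A_RELEASE)
  (M_SCAN, evContact) → (M_NAV, A_PING)
  (M_SCAN, evTimeout) → (M_NAV, A_TURN)
  (M_SCAN, evStart) → (M_WAIT, A_RELEASE)  ← event matches
  (M_SCAN, evClear) → (M_NAV, A_PING)
  (M_SCAN, evDone) → (M_NAV, A_PING)
event = evStart selects (M_WAIT, A_RELEASE)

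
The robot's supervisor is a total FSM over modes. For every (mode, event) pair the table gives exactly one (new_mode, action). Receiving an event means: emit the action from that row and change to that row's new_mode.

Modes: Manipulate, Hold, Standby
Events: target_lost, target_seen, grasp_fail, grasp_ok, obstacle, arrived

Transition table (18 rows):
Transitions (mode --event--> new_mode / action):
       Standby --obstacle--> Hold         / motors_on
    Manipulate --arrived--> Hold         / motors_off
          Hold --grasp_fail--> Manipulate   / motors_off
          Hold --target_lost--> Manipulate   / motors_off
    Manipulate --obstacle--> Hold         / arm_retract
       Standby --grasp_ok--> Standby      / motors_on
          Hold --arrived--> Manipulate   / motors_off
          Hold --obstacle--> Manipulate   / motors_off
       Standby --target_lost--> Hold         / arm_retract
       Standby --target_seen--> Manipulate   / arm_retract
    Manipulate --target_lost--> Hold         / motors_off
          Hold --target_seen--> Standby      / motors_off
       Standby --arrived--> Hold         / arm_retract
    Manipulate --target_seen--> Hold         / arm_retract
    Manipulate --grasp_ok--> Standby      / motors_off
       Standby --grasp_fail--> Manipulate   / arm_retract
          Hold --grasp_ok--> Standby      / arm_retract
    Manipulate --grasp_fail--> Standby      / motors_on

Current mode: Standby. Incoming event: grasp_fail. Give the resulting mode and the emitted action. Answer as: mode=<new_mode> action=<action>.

mode=Manipulate action=arm_retract

current mode = Standby; filter table to that mode:
  (Standby, obstacle) → (Hold, motors_on)
  (Standby, grasp_ok) → (Standby, motors_on)
  (Standby, target_lost) → (Hold, arm_retract)
  (Standby, target_seen) → (Manipulate, arm_retract)
  (Standby, arrived) → (Hold, arm_retract)
  (Standby, grasp_fail) → (Manipulate, arm_retract)  ← event matches
event = grasp_fail selects (Manipulate, arm_retract)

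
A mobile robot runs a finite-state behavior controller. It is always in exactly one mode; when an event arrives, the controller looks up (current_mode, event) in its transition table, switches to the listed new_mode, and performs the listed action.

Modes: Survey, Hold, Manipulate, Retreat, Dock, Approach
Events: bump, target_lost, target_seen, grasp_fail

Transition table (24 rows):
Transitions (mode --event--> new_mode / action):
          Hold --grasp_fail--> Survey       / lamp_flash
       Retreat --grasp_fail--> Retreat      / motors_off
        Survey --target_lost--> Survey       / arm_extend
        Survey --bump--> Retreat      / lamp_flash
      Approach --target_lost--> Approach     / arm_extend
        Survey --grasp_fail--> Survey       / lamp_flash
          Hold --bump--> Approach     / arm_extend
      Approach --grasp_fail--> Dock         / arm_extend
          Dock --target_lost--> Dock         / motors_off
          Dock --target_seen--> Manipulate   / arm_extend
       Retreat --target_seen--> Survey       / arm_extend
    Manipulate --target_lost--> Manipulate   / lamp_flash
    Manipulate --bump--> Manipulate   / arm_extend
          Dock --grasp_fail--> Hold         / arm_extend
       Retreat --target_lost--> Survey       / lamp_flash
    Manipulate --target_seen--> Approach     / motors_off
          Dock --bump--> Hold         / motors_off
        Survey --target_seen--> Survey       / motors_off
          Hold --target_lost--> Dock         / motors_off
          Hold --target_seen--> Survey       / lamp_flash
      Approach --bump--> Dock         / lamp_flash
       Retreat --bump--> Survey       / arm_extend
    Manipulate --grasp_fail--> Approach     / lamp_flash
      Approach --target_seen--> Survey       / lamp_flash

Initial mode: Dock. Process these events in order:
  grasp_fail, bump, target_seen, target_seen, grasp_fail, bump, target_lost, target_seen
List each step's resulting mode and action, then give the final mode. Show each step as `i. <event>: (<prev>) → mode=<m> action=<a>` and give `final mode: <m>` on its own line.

final mode: Survey

1. grasp_fail: (Dock) → mode=Hold action=arm_extend
2. bump: (Hold) → mode=Approach action=arm_extend
3. target_seen: (Approach) → mode=Survey action=lamp_flash
4. target_seen: (Survey) → mode=Survey action=motors_off
5. grasp_fail: (Survey) → mode=Survey action=lamp_flash
6. bump: (Survey) → mode=Retreat action=lamp_flash
7. target_lost: (Retreat) → mode=Survey action=lamp_flash
8. target_seen: (Survey) → mode=Survey action=motors_off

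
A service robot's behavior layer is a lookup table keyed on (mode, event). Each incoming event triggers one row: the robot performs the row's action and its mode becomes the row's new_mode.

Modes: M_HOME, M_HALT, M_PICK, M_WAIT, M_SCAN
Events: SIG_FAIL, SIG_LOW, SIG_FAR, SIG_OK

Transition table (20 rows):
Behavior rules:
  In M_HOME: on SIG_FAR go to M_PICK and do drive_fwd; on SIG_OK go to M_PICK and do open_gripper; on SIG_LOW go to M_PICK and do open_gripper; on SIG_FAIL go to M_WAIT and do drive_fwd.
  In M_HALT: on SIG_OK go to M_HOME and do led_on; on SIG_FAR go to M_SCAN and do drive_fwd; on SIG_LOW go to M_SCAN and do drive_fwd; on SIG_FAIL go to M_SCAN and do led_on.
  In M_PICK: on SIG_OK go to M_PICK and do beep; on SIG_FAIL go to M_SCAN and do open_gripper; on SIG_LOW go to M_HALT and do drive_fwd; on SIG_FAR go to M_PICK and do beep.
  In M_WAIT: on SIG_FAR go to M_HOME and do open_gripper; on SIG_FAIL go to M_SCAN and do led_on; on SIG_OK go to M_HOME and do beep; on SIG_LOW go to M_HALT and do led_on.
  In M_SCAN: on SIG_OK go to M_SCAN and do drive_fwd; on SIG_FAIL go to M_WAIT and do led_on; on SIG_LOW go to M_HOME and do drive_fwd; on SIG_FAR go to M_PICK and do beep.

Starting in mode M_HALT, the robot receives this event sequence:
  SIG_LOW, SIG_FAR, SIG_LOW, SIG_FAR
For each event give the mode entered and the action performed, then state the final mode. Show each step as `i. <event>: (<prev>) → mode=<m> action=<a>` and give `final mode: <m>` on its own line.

1. SIG_LOW: (M_HALT) → mode=M_SCAN action=drive_fwd
2. SIG_FAR: (M_SCAN) → mode=M_PICK action=beep
3. SIG_LOW: (M_PICK) → mode=M_HALT action=drive_fwd
4. SIG_FAR: (M_HALT) → mode=M_SCAN action=drive_fwd

final mode: M_SCAN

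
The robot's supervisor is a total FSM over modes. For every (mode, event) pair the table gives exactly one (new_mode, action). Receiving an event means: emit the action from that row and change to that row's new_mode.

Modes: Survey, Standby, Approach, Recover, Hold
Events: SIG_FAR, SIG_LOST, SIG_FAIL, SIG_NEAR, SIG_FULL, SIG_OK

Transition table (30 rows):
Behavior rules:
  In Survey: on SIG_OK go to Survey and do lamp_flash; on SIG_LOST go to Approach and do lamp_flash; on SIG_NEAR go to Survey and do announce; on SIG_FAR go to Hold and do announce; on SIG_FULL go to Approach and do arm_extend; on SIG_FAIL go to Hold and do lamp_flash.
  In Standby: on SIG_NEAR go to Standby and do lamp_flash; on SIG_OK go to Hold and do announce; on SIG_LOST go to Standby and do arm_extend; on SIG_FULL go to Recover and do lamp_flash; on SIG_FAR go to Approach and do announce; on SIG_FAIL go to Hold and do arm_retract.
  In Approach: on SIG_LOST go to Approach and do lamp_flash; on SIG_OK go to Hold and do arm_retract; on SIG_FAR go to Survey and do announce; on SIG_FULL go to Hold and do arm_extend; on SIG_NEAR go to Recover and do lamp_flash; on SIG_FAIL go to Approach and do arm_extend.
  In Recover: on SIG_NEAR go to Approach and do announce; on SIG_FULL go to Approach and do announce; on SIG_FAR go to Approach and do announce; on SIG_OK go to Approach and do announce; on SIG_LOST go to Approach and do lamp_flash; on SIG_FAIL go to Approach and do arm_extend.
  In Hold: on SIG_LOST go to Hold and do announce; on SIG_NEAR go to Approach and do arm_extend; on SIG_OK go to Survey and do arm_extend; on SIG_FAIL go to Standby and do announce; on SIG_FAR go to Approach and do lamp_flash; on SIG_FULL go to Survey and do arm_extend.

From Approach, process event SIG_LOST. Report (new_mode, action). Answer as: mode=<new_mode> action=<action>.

current mode = Approach; filter table to that mode:
  (Approach, SIG_LOST) → (Approach, lamp_flash)  ← event matches
  (Approach, SIG_OK) → (Hold, arm_retract)
  (Approach, SIG_FAR) → (Survey, announce)
  (Approach, SIG_FULL) → (Hold, arm_extend)
  (Approach, SIG_NEAR) → (Recover, lamp_flash)
  (Approach, SIG_FAIL) → (Approach, arm_extend)
event = SIG_LOST selects (Approach, lamp_flash)

mode=Approach action=lamp_flash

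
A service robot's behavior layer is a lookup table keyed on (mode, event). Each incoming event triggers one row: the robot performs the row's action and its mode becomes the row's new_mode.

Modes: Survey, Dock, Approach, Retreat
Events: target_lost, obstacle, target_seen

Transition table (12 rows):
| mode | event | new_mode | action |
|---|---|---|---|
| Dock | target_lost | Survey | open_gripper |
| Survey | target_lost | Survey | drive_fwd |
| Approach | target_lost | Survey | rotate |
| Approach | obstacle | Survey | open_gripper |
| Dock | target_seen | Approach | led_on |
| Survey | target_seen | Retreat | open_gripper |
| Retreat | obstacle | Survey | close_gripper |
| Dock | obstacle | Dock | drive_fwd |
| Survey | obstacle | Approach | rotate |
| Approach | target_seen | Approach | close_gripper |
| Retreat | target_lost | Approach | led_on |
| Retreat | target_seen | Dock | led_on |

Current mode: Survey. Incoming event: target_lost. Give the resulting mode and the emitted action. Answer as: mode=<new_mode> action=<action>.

current mode = Survey; filter table to that mode:
  (Survey, target_lost) → (Survey, drive_fwd)  ← event matches
  (Survey, target_seen) → (Retreat, open_gripper)
  (Survey, obstacle) → (Approach, rotate)
event = target_lost selects (Survey, drive_fwd)

mode=Survey action=drive_fwd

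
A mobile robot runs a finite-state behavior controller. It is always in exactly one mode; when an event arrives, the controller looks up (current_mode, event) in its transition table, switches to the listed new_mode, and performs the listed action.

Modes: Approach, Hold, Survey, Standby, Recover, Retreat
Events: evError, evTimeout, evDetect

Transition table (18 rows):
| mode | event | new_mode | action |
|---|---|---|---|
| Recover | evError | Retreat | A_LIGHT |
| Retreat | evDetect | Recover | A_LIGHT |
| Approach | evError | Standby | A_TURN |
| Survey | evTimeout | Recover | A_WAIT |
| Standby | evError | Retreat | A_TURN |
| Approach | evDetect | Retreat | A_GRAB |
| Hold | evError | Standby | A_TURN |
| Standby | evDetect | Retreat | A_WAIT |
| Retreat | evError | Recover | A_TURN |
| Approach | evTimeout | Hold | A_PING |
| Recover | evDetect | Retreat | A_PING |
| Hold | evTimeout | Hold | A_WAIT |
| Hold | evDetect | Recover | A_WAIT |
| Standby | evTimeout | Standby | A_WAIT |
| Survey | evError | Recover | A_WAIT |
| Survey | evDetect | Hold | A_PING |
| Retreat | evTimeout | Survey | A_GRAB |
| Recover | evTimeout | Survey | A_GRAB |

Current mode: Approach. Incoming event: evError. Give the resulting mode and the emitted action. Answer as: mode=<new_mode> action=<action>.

current mode = Approach; filter table to that mode:
  (Approach, evError) → (Standby, A_TURN)  ← event matches
  (Approach, evDetect) → (Retreat, A_GRAB)
  (Approach, evTimeout) → (Hold, A_PING)
event = evError selects (Standby, A_TURN)

mode=Standby action=A_TURN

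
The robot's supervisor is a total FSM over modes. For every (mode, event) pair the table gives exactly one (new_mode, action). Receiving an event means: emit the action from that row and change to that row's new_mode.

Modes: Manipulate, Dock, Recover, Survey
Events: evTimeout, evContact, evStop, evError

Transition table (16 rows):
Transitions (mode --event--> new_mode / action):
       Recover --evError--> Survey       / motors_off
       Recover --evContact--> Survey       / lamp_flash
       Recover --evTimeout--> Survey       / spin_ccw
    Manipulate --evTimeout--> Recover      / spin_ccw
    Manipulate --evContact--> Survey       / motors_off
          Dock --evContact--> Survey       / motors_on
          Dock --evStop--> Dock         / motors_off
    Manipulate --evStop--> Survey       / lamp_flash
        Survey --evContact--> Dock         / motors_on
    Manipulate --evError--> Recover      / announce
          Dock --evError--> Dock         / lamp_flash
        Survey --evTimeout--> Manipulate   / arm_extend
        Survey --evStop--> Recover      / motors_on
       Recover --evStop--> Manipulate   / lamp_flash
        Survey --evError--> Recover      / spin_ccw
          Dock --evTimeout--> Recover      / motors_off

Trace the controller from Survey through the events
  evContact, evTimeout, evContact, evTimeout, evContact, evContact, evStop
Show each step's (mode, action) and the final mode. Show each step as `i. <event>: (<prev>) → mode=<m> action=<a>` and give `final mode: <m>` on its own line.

1. evContact: (Survey) → mode=Dock action=motors_on
2. evTimeout: (Dock) → mode=Recover action=motors_off
3. evContact: (Recover) → mode=Survey action=lamp_flash
4. evTimeout: (Survey) → mode=Manipulate action=arm_extend
5. evContact: (Manipulate) → mode=Survey action=motors_off
6. evContact: (Survey) → mode=Dock action=motors_on
7. evStop: (Dock) → mode=Dock action=motors_off

final mode: Dock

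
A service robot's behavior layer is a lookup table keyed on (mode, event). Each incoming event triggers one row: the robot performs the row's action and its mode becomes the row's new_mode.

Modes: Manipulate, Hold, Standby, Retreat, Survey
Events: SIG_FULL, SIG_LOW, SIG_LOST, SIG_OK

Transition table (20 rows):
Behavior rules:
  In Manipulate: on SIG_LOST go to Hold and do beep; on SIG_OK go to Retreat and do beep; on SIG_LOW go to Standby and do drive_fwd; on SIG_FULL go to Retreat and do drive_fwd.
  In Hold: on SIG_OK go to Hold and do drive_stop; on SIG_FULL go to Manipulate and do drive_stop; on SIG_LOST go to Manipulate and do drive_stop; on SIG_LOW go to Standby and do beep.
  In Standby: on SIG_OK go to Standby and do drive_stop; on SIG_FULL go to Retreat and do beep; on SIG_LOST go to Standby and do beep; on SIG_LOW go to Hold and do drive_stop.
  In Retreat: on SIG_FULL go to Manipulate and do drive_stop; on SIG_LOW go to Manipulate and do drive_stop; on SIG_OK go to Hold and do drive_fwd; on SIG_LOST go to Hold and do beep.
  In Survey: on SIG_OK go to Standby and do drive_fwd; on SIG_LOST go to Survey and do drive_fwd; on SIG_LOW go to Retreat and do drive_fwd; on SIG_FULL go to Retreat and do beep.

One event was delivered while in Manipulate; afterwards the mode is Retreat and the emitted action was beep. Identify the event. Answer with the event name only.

try SIG_FULL: (Manipulate, SIG_FULL) → (Retreat, drive_fwd)
try SIG_LOW: (Manipulate, SIG_LOW) → (Standby, drive_fwd)
try SIG_LOST: (Manipulate, SIG_LOST) → (Hold, beep)
try SIG_OK: (Manipulate, SIG_OK) → (Retreat, beep)  ← matches

SIG_OK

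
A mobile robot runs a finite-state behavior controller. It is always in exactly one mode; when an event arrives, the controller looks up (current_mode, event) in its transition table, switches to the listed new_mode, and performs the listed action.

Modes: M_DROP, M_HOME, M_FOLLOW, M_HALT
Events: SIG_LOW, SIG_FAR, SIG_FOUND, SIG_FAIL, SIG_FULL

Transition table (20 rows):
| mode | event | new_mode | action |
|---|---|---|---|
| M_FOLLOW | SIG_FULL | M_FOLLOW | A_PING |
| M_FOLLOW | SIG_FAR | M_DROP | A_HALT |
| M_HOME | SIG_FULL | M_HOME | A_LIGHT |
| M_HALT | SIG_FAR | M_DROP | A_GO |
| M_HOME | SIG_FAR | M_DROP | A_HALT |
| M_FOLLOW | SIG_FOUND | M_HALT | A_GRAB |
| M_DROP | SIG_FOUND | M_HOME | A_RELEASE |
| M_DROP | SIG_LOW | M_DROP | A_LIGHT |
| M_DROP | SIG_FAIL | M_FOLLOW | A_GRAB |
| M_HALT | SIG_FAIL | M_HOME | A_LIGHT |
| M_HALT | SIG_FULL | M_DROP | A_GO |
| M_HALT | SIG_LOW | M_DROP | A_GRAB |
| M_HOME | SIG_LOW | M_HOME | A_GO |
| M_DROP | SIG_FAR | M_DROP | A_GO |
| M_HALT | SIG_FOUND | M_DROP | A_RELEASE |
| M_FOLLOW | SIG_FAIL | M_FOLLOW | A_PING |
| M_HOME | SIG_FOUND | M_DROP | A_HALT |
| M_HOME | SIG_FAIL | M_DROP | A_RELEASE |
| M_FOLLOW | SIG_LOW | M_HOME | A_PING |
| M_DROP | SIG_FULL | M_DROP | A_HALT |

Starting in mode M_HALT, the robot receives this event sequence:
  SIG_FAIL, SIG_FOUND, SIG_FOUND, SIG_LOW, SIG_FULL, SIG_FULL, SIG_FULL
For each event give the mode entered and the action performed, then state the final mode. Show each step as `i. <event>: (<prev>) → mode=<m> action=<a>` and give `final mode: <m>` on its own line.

final mode: M_HOME

1. SIG_FAIL: (M_HALT) → mode=M_HOME action=A_LIGHT
2. SIG_FOUND: (M_HOME) → mode=M_DROP action=A_HALT
3. SIG_FOUND: (M_DROP) → mode=M_HOME action=A_RELEASE
4. SIG_LOW: (M_HOME) → mode=M_HOME action=A_GO
5. SIG_FULL: (M_HOME) → mode=M_HOME action=A_LIGHT
6. SIG_FULL: (M_HOME) → mode=M_HOME action=A_LIGHT
7. SIG_FULL: (M_HOME) → mode=M_HOME action=A_LIGHT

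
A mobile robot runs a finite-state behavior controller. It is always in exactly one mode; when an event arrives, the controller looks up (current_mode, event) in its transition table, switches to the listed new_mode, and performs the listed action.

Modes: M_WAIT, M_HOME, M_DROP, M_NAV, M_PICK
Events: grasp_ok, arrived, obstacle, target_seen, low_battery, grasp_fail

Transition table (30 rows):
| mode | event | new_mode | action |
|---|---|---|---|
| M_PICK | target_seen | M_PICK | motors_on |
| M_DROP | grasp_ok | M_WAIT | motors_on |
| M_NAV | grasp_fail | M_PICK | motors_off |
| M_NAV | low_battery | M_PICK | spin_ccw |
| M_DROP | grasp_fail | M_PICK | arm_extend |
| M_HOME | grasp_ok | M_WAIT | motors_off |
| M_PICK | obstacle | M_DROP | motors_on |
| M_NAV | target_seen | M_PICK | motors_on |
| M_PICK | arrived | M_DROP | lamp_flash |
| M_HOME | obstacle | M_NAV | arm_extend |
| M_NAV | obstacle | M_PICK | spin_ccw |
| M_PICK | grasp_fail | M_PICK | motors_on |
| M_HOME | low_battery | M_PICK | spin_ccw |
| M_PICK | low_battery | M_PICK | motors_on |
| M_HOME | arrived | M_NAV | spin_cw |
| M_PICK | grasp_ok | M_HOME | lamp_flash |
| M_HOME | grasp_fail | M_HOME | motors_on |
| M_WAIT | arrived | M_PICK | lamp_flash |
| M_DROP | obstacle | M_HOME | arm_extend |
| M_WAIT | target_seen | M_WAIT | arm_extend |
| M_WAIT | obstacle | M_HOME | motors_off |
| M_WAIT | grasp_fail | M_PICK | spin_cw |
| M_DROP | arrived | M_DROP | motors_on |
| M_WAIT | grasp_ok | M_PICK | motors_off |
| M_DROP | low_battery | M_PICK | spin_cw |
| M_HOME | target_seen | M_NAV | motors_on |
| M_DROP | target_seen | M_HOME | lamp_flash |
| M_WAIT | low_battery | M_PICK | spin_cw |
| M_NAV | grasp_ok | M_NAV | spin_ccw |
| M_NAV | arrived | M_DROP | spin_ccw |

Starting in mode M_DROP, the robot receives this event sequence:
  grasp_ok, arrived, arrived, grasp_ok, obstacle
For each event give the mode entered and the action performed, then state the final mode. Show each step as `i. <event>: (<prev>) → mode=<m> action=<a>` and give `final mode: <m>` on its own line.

final mode: M_HOME

1. grasp_ok: (M_DROP) → mode=M_WAIT action=motors_on
2. arrived: (M_WAIT) → mode=M_PICK action=lamp_flash
3. arrived: (M_PICK) → mode=M_DROP action=lamp_flash
4. grasp_ok: (M_DROP) → mode=M_WAIT action=motors_on
5. obstacle: (M_WAIT) → mode=M_HOME action=motors_off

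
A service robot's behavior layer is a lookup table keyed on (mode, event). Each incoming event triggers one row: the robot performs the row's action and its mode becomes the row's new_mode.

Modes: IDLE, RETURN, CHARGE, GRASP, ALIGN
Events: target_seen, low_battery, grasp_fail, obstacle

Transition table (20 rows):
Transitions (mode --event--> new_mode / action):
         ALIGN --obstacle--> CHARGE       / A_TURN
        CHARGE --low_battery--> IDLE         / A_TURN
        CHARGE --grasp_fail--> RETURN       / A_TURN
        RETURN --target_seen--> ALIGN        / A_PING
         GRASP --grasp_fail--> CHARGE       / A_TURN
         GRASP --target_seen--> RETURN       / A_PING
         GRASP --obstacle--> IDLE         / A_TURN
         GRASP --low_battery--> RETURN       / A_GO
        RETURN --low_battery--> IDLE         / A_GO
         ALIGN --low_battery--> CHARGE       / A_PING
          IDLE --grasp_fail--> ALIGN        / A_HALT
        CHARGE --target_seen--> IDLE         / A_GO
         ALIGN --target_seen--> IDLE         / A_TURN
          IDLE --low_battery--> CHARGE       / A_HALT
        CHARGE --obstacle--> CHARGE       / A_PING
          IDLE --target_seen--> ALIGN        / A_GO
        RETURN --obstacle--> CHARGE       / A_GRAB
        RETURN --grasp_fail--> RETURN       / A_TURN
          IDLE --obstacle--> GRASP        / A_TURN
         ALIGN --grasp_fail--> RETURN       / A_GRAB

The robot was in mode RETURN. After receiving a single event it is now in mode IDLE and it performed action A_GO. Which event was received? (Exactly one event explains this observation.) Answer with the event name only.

try target_seen: (RETURN, target_seen) → (ALIGN, A_PING)
try low_battery: (RETURN, low_battery) → (IDLE, A_GO)  ← matches
try grasp_fail: (RETURN, grasp_fail) → (RETURN, A_TURN)
try obstacle: (RETURN, obstacle) → (CHARGE, A_GRAB)

low_battery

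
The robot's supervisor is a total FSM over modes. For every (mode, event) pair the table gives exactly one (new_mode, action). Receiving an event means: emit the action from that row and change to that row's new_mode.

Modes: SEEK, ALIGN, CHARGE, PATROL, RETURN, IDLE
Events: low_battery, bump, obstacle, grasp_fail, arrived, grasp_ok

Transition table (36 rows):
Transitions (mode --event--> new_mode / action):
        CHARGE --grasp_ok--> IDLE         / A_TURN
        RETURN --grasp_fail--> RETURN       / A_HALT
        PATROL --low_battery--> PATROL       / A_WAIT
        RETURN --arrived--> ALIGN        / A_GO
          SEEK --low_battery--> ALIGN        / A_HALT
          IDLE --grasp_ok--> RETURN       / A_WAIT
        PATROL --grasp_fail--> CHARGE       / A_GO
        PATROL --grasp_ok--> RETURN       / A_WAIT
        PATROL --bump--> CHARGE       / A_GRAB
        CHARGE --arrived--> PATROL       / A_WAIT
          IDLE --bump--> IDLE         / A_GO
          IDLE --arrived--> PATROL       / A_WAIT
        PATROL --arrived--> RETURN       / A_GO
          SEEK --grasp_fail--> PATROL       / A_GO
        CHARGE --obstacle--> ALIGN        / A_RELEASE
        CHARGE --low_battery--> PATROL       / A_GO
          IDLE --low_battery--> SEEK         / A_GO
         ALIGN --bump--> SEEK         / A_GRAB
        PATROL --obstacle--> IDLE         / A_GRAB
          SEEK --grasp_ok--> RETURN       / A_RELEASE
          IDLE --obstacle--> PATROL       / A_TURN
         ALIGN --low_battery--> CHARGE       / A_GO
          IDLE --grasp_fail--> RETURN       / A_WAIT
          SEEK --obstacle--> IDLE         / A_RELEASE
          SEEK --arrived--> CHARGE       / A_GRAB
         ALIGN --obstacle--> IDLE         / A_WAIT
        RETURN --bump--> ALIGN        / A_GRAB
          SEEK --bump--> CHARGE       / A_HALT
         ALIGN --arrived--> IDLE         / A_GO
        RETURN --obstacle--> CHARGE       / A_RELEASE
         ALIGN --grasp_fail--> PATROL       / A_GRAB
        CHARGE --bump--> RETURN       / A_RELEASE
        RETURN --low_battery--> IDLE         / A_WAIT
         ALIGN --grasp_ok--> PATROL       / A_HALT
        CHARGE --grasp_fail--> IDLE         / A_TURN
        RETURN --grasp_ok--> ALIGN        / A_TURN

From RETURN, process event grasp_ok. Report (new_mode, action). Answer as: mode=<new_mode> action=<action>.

mode=ALIGN action=A_TURN

current mode = RETURN; filter table to that mode:
  (RETURN, grasp_fail) → (RETURN, A_HALT)
  (RETURN, arrived) → (ALIGN, A_GO)
  (RETURN, bump) → (ALIGN, A_GRAB)
  (RETURN, obstacle) → (CHARGE, A_RELEASE)
  (RETURN, low_battery) → (IDLE, A_WAIT)
  (RETURN, grasp_ok) → (ALIGN, A_TURN)  ← event matches
event = grasp_ok selects (ALIGN, A_TURN)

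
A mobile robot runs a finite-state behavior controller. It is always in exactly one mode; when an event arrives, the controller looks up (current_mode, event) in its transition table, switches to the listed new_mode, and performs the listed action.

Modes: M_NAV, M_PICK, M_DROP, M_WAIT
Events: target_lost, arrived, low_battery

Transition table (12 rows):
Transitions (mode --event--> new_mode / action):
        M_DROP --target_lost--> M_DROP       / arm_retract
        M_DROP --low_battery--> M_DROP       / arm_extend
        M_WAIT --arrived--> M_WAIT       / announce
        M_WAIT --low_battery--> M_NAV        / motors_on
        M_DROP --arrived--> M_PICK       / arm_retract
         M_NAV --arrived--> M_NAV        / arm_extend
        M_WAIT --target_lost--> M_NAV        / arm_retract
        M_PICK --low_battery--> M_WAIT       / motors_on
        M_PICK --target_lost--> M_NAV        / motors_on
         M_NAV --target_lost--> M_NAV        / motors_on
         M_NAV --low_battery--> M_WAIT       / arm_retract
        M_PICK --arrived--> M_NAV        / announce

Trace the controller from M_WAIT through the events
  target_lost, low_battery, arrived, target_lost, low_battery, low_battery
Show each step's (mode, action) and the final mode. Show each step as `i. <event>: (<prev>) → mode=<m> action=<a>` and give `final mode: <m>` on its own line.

final mode: M_NAV

1. target_lost: (M_WAIT) → mode=M_NAV action=arm_retract
2. low_battery: (M_NAV) → mode=M_WAIT action=arm_retract
3. arrived: (M_WAIT) → mode=M_WAIT action=announce
4. target_lost: (M_WAIT) → mode=M_NAV action=arm_retract
5. low_battery: (M_NAV) → mode=M_WAIT action=arm_retract
6. low_battery: (M_WAIT) → mode=M_NAV action=motors_on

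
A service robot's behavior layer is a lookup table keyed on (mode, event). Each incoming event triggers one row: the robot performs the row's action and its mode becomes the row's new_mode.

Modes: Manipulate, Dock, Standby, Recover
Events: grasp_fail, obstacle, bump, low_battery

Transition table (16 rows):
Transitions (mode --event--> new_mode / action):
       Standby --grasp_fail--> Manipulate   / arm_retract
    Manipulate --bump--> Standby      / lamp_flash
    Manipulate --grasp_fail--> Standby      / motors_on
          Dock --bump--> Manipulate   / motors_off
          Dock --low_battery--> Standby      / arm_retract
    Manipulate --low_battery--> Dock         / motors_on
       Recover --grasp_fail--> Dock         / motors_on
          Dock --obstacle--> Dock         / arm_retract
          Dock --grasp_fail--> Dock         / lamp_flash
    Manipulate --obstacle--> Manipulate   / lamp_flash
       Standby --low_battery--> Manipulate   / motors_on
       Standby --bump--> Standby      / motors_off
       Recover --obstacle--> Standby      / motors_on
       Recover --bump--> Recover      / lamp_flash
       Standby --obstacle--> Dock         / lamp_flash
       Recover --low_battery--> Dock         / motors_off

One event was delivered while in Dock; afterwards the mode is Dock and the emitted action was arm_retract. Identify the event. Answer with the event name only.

try grasp_fail: (Dock, grasp_fail) → (Dock, lamp_flash)
try obstacle: (Dock, obstacle) → (Dock, arm_retract)  ← matches
try bump: (Dock, bump) → (Manipulate, motors_off)
try low_battery: (Dock, low_battery) → (Standby, arm_retract)

obstacle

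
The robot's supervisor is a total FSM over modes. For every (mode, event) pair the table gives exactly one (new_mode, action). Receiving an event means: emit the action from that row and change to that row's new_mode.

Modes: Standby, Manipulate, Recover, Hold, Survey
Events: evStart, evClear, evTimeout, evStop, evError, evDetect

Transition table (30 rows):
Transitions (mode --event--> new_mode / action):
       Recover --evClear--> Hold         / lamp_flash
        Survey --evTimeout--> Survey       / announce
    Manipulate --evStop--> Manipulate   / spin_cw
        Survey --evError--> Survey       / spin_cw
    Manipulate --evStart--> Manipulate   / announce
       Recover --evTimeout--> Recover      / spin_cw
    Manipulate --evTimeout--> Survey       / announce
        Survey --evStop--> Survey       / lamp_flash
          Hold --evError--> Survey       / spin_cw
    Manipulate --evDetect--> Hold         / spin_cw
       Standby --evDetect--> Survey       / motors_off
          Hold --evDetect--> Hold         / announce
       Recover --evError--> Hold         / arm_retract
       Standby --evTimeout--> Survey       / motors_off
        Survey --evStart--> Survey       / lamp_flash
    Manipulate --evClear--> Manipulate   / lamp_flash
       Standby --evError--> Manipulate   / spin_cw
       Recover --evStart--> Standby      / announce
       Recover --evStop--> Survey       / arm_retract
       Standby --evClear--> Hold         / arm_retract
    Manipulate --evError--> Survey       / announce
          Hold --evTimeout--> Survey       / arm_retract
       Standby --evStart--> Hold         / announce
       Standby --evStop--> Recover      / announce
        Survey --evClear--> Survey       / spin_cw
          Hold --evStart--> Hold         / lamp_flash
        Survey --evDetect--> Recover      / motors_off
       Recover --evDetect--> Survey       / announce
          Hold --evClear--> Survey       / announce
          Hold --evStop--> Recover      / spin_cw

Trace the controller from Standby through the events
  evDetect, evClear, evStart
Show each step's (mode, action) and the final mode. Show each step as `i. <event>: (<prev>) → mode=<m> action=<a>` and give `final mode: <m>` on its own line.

final mode: Survey

1. evDetect: (Standby) → mode=Survey action=motors_off
2. evClear: (Survey) → mode=Survey action=spin_cw
3. evStart: (Survey) → mode=Survey action=lamp_flash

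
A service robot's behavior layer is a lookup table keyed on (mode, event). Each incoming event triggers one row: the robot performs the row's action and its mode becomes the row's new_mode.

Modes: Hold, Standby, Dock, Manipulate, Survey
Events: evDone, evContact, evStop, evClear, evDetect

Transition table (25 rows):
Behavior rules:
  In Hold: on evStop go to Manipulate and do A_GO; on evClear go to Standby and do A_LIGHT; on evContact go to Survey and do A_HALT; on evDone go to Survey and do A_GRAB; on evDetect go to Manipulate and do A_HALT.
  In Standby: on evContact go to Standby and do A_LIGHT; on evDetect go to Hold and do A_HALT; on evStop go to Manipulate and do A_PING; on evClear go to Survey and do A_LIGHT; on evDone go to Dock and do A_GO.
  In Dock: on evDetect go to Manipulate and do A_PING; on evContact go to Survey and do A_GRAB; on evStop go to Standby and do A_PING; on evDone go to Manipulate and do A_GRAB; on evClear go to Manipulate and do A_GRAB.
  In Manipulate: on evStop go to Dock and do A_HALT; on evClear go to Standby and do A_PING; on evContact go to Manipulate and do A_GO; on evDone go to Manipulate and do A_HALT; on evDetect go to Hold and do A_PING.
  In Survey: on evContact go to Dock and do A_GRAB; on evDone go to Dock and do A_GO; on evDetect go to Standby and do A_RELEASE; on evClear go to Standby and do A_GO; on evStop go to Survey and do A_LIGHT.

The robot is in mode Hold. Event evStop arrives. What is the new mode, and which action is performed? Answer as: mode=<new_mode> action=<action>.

mode=Manipulate action=A_GO

current mode = Hold; filter table to that mode:
  (Hold, evStop) → (Manipulate, A_GO)  ← event matches
  (Hold, evClear) → (Standby, A_LIGHT)
  (Hold, evContact) → (Survey, A_HALT)
  (Hold, evDone) → (Survey, A_GRAB)
  (Hold, evDetect) → (Manipulate, A_HALT)
event = evStop selects (Manipulate, A_GO)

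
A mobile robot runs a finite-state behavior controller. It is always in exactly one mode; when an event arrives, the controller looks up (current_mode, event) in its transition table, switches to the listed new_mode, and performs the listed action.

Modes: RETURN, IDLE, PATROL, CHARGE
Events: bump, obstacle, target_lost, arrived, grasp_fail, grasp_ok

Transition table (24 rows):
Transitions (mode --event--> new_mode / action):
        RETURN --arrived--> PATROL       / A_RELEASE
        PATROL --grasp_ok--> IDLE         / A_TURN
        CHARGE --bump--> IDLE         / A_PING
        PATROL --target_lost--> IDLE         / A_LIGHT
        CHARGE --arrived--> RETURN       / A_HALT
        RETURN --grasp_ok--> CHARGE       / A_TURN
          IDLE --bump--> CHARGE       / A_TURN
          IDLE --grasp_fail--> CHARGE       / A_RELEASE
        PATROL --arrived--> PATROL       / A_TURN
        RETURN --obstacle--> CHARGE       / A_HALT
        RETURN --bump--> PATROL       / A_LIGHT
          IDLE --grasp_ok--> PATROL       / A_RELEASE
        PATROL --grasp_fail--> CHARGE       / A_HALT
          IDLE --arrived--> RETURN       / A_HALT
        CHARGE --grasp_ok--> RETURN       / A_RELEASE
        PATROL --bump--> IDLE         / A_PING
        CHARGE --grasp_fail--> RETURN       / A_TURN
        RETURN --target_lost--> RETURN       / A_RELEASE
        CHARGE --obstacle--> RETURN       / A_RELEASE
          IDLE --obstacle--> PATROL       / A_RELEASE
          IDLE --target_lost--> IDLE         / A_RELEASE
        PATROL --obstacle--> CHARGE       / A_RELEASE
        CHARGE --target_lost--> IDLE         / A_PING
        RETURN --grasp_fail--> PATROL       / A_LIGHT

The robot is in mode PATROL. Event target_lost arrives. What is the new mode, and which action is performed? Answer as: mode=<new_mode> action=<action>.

current mode = PATROL; filter table to that mode:
  (PATROL, grasp_ok) → (IDLE, A_TURN)
  (PATROL, target_lost) → (IDLE, A_LIGHT)  ← event matches
  (PATROL, arrived) → (PATROL, A_TURN)
  (PATROL, grasp_fail) → (CHARGE, A_HALT)
  (PATROL, bump) → (IDLE, A_PING)
  (PATROL, obstacle) → (CHARGE, A_RELEASE)
event = target_lost selects (IDLE, A_LIGHT)

mode=IDLE action=A_LIGHT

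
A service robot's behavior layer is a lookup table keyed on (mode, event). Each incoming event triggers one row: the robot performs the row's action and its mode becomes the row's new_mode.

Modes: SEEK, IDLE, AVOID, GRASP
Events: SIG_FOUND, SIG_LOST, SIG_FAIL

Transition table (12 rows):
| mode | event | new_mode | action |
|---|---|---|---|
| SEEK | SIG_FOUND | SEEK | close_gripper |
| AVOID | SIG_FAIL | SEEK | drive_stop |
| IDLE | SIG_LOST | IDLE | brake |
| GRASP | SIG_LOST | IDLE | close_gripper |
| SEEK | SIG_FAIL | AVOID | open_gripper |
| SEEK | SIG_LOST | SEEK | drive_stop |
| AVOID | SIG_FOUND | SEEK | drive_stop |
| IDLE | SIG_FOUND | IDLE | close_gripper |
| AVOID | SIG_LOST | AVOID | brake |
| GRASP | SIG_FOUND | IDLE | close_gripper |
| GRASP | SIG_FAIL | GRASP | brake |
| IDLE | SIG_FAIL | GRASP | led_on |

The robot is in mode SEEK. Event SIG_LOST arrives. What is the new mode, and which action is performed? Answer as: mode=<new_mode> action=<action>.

mode=SEEK action=drive_stop

current mode = SEEK; filter table to that mode:
  (SEEK, SIG_FOUND) → (SEEK, close_gripper)
  (SEEK, SIG_FAIL) → (AVOID, open_gripper)
  (SEEK, SIG_LOST) → (SEEK, drive_stop)  ← event matches
event = SIG_LOST selects (SEEK, drive_stop)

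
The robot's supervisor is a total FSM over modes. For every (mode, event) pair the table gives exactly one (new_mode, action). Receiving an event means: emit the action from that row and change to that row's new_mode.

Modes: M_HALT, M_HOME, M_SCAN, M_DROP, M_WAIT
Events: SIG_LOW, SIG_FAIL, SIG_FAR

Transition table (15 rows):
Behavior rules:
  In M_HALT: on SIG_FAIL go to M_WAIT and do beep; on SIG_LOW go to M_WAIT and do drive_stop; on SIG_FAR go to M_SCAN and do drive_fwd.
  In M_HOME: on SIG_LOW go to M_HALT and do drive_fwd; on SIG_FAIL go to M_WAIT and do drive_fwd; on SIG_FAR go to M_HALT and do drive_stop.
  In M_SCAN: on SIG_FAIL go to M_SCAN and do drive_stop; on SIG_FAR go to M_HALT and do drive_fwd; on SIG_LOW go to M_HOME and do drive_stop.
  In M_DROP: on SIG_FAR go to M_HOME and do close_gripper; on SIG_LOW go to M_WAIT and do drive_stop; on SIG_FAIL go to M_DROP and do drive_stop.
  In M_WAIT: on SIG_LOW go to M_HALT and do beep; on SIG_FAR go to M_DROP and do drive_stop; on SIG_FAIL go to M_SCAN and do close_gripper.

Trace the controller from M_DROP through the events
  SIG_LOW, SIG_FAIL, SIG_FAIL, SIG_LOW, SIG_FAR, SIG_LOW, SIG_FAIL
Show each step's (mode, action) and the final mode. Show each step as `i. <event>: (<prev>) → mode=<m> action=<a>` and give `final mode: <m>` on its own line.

final mode: M_SCAN

1. SIG_LOW: (M_DROP) → mode=M_WAIT action=drive_stop
2. SIG_FAIL: (M_WAIT) → mode=M_SCAN action=close_gripper
3. SIG_FAIL: (M_SCAN) → mode=M_SCAN action=drive_stop
4. SIG_LOW: (M_SCAN) → mode=M_HOME action=drive_stop
5. SIG_FAR: (M_HOME) → mode=M_HALT action=drive_stop
6. SIG_LOW: (M_HALT) → mode=M_WAIT action=drive_stop
7. SIG_FAIL: (M_WAIT) → mode=M_SCAN action=close_gripper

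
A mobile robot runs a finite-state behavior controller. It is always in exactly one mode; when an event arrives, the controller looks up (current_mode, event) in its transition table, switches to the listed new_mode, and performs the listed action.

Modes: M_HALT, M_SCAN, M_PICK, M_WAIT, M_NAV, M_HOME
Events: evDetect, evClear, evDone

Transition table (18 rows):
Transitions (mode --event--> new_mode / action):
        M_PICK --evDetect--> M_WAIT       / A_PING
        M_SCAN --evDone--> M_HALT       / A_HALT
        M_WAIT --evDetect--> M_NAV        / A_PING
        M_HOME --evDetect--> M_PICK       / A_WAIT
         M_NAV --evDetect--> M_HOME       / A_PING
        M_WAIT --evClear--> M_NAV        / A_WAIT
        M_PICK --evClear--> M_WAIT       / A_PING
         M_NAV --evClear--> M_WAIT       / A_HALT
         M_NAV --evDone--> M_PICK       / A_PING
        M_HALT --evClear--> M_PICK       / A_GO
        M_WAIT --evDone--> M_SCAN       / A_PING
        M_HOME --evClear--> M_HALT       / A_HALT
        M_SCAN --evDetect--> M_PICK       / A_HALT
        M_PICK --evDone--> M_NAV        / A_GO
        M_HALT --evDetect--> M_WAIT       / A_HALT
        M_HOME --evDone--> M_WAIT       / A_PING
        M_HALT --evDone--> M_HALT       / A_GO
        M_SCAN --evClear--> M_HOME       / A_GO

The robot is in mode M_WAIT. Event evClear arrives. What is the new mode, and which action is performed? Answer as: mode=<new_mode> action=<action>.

mode=M_NAV action=A_WAIT

current mode = M_WAIT; filter table to that mode:
  (M_WAIT, evDetect) → (M_NAV, A_PING)
  (M_WAIT, evClear) → (M_NAV, A_WAIT)  ← event matches
  (M_WAIT, evDone) → (M_SCAN, A_PING)
event = evClear selects (M_NAV, A_WAIT)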